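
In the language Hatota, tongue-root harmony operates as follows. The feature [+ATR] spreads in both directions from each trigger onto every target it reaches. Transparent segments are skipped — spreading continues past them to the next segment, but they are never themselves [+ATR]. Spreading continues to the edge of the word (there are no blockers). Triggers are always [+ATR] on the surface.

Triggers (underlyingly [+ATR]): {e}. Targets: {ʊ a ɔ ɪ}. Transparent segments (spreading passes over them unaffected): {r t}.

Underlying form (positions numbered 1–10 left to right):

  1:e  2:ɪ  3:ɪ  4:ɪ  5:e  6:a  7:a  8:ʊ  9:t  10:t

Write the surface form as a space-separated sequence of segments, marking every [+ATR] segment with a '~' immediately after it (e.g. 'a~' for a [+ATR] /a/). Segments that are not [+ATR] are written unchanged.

e~ ɪ~ ɪ~ ɪ~ e~ a~ a~ ʊ~ t t

From /e/ at 1 rightward: 2 /ɪ/ → [+ATR]; 3 /ɪ/ → [+ATR]; 4 /ɪ/ → [+ATR]; 5 /e/ is itself a trigger — this domain ends here.
From /e/ at 1 leftward: word edge.
From /e/ at 5 rightward: 6 /a/ → [+ATR]; 7 /a/ → [+ATR]; 8 /ʊ/ → [+ATR]; 9 /t/ transparent; 10 /t/ transparent; word edge.
From /e/ at 5 leftward: 4 /ɪ/ → [+ATR]; 3 /ɪ/ → [+ATR]; 2 /ɪ/ → [+ATR]; 1 /e/ is itself a trigger — this domain ends here.
[+ATR] positions on the surface: 1 2 3 4 5 6 7 8.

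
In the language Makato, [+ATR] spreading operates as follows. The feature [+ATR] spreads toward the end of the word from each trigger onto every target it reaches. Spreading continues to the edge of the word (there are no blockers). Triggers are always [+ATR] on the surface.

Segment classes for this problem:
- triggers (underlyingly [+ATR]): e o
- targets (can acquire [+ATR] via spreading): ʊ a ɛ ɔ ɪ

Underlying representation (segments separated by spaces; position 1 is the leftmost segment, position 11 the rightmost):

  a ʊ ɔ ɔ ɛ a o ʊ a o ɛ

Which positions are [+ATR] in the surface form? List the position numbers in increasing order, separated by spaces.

From /o/ at 7 rightward: 8 /ʊ/ → [+ATR]; 9 /a/ → [+ATR]; 10 /o/ is itself a trigger — this domain ends here.
From /o/ at 10 rightward: 11 /ɛ/ → [+ATR]; word edge.
Targets with no active source: positions 1 2 3 4 5 6 stay [-ATR].

7 8 9 10 11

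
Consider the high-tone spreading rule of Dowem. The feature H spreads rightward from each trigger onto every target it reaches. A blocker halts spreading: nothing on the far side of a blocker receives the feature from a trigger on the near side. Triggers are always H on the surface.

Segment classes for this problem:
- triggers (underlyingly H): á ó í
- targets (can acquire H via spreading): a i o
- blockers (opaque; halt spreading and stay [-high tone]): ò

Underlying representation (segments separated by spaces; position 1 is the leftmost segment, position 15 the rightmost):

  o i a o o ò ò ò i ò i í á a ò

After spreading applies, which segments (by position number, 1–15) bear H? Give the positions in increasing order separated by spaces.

From /í/ at 12 rightward: 13 /á/ is itself a trigger — this domain ends here.
From /á/ at 13 rightward: 14 /a/ → H; 15 /ò/ blocks.
Targets with no active source: positions 1 2 3 4 5 9 11 stay [-high tone].

12 13 14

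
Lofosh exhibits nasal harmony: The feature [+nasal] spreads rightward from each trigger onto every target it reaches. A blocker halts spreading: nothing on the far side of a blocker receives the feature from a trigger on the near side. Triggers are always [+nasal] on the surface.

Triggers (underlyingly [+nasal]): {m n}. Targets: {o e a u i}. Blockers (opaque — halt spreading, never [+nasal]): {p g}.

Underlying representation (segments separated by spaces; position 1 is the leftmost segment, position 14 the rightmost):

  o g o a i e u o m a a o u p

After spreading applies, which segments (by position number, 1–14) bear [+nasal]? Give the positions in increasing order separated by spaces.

From /m/ at 9 rightward: 10 /a/ → [+nasal]; 11 /a/ → [+nasal]; 12 /o/ → [+nasal]; 13 /u/ → [+nasal]; 14 /p/ blocks.
Targets with no active source: positions 1 3 4 5 6 7 8 stay [-nasal].

9 10 11 12 13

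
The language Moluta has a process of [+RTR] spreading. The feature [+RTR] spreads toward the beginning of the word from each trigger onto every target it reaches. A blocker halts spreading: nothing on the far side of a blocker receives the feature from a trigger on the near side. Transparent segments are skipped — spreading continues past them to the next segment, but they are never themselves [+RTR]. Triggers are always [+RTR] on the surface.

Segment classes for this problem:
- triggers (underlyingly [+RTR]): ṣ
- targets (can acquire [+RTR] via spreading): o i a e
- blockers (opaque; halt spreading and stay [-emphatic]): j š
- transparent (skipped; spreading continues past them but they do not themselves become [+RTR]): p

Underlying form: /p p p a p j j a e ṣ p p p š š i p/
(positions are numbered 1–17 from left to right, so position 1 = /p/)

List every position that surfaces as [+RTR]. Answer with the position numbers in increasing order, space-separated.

8 9 10

From /ṣ/ at 10 leftward: 9 /e/ → [+RTR]; 8 /a/ → [+RTR]; 7 /j/ blocks.
Targets with no active source: positions 4 16 stay [-emphatic].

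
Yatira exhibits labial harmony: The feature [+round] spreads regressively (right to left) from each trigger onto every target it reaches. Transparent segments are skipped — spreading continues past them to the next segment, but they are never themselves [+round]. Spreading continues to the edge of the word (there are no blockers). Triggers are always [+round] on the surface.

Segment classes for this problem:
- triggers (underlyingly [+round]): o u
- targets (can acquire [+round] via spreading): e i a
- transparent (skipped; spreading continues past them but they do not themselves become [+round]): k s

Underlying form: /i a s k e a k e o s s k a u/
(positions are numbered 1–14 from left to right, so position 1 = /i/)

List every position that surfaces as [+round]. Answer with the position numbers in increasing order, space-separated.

From /o/ at 9 leftward: 8 /e/ → [+round]; 7 /k/ transparent; 6 /a/ → [+round]; 5 /e/ → [+round]; 4 /k/ transparent; 3 /s/ transparent; 2 /a/ → [+round]; 1 /i/ → [+round]; word edge.
From /u/ at 14 leftward: 13 /a/ → [+round]; 12 /k/ transparent; 11 /s/ transparent; 10 /s/ transparent; 9 /o/ is itself a trigger — this domain ends here.

1 2 5 6 8 9 13 14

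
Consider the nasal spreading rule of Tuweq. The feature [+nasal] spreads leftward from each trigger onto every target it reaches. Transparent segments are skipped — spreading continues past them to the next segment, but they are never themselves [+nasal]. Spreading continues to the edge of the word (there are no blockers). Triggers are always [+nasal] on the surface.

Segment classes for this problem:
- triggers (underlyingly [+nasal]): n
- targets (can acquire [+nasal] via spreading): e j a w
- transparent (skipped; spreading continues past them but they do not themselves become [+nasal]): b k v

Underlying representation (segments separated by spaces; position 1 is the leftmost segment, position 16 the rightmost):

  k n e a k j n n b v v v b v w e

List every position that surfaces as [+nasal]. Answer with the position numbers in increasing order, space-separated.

From /n/ at 2 leftward: 1 /k/ transparent; word edge.
From /n/ at 7 leftward: 6 /j/ → [+nasal]; 5 /k/ transparent; 4 /a/ → [+nasal]; 3 /e/ → [+nasal]; 2 /n/ is itself a trigger — this domain ends here.
From /n/ at 8 leftward: 7 /n/ is itself a trigger — this domain ends here.
Targets with no active source: positions 15 16 stay [-nasal].

2 3 4 6 7 8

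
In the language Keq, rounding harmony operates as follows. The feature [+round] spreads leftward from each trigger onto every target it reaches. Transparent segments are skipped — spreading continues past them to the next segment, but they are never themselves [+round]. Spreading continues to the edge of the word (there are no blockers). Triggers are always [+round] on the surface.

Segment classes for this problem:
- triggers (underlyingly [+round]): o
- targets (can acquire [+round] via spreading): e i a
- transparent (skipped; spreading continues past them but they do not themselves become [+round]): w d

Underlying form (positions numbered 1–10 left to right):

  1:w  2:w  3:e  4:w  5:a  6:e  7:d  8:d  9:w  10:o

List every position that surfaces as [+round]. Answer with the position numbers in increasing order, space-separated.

From /o/ at 10 leftward: 9 /w/ transparent; 8 /d/ transparent; 7 /d/ transparent; 6 /e/ → [+round]; 5 /a/ → [+round]; 4 /w/ transparent; 3 /e/ → [+round]; 2 /w/ transparent; 1 /w/ transparent; word edge.

3 5 6 10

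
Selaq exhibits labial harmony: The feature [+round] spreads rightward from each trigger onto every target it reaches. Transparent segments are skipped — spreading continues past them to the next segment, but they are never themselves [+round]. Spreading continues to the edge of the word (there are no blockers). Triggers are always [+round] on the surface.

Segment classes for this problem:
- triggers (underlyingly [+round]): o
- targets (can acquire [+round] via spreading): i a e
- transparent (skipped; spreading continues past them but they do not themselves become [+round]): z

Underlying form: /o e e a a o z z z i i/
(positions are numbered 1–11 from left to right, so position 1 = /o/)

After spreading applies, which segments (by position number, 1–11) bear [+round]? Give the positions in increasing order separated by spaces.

From /o/ at 1 rightward: 2 /e/ → [+round]; 3 /e/ → [+round]; 4 /a/ → [+round]; 5 /a/ → [+round]; 6 /o/ is itself a trigger — this domain ends here.
From /o/ at 6 rightward: 7 /z/ transparent; 8 /z/ transparent; 9 /z/ transparent; 10 /i/ → [+round]; 11 /i/ → [+round]; word edge.

1 2 3 4 5 6 10 11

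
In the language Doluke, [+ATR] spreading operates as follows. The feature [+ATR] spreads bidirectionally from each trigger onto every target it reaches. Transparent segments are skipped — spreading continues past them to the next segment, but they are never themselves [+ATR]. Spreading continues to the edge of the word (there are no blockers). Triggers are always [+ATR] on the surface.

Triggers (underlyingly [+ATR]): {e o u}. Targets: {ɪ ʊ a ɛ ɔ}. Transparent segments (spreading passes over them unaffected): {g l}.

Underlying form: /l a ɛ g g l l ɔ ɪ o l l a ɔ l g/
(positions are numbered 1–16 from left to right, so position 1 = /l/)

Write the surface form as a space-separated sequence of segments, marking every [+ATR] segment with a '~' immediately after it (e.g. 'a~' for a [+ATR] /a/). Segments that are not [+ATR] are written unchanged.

l a~ ɛ~ g g l l ɔ~ ɪ~ o~ l l a~ ɔ~ l g

From /o/ at 10 rightward: 11 /l/ transparent; 12 /l/ transparent; 13 /a/ → [+ATR]; 14 /ɔ/ → [+ATR]; 15 /l/ transparent; 16 /g/ transparent; word edge.
From /o/ at 10 leftward: 9 /ɪ/ → [+ATR]; 8 /ɔ/ → [+ATR]; 7 /l/ transparent; 6 /l/ transparent; 5 /g/ transparent; 4 /g/ transparent; 3 /ɛ/ → [+ATR]; 2 /a/ → [+ATR]; 1 /l/ transparent; word edge.
[+ATR] positions on the surface: 2 3 8 9 10 13 14.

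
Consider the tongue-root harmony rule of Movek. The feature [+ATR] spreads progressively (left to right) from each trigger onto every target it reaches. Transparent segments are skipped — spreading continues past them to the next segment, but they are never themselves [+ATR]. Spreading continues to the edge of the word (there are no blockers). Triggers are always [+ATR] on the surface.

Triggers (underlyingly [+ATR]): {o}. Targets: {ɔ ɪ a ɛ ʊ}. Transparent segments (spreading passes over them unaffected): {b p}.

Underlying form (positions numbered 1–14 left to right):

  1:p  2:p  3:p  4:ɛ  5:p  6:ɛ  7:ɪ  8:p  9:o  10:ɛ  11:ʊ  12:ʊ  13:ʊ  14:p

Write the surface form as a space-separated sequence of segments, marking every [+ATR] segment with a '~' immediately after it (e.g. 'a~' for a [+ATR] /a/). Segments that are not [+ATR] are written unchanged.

From /o/ at 9 rightward: 10 /ɛ/ → [+ATR]; 11 /ʊ/ → [+ATR]; 12 /ʊ/ → [+ATR]; 13 /ʊ/ → [+ATR]; 14 /p/ transparent; word edge.
Targets with no active source: positions 4 6 7 stay [-ATR].
[+ATR] positions on the surface: 9 10 11 12 13.

p p p ɛ p ɛ ɪ p o~ ɛ~ ʊ~ ʊ~ ʊ~ p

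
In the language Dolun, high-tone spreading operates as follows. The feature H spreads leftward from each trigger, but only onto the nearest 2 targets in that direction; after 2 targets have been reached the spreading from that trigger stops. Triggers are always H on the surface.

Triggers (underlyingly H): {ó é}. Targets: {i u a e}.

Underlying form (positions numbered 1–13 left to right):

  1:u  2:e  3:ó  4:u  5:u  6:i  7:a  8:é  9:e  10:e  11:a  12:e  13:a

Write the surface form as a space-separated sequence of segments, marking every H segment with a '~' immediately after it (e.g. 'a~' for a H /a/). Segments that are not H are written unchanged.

u~ e~ ó~ u u i~ a~ é~ e e a e a

From /ó/ at 3 leftward: 2 /e/ → H; 1 /u/ → H; bound reached.
From /é/ at 8 leftward: 7 /a/ → H; 6 /i/ → H; bound reached.
Targets with no active source: positions 4 5 9 10 11 12 13 stay [-high tone].
H positions on the surface: 1 2 3 6 7 8.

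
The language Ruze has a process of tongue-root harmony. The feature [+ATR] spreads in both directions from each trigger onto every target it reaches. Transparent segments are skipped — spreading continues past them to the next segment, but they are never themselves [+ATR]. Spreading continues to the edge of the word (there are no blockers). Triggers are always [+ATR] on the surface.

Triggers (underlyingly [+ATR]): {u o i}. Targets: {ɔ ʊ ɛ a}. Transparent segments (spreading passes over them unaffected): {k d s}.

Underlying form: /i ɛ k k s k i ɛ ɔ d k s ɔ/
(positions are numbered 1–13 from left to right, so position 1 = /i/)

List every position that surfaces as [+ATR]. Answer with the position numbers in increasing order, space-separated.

From /i/ at 1 rightward: 2 /ɛ/ → [+ATR]; 3 /k/ transparent; 4 /k/ transparent; 5 /s/ transparent; 6 /k/ transparent; 7 /i/ is itself a trigger — this domain ends here.
From /i/ at 1 leftward: word edge.
From /i/ at 7 rightward: 8 /ɛ/ → [+ATR]; 9 /ɔ/ → [+ATR]; 10 /d/ transparent; 11 /k/ transparent; 12 /s/ transparent; 13 /ɔ/ → [+ATR]; word edge.
From /i/ at 7 leftward: 6 /k/ transparent; 5 /s/ transparent; 4 /k/ transparent; 3 /k/ transparent; 2 /ɛ/ → [+ATR]; 1 /i/ is itself a trigger — this domain ends here.

1 2 7 8 9 13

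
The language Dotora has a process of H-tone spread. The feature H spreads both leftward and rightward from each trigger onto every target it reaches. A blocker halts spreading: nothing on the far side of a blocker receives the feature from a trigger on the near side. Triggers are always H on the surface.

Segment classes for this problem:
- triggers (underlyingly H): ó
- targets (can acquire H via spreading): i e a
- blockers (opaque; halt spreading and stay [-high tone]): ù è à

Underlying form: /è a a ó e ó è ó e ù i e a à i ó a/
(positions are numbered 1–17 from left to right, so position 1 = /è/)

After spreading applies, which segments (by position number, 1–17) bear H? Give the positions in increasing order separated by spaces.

From /ó/ at 4 rightward: 5 /e/ → H; 6 /ó/ is itself a trigger — this domain ends here.
From /ó/ at 4 leftward: 3 /a/ → H; 2 /a/ → H; 1 /è/ blocks.
From /ó/ at 6 rightward: 7 /è/ blocks.
From /ó/ at 6 leftward: 5 /e/ → H; 4 /ó/ is itself a trigger — this domain ends here.
From /ó/ at 8 rightward: 9 /e/ → H; 10 /ù/ blocks.
From /ó/ at 8 leftward: 7 /è/ blocks.
From /ó/ at 16 rightward: 17 /a/ → H; word edge.
From /ó/ at 16 leftward: 15 /i/ → H; 14 /à/ blocks.
Targets with no active source: positions 11 12 13 stay [-high tone].

2 3 4 5 6 8 9 15 16 17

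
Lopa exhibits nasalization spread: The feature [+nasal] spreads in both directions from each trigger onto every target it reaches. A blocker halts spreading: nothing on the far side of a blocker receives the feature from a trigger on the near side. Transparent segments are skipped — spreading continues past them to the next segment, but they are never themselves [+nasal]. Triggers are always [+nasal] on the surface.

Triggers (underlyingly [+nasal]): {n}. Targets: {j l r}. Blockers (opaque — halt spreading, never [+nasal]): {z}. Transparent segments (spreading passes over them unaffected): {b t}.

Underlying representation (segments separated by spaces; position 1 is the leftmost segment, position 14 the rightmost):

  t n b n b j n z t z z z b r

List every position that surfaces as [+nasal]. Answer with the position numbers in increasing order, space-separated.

From /n/ at 2 rightward: 3 /b/ transparent; 4 /n/ is itself a trigger — this domain ends here.
From /n/ at 2 leftward: 1 /t/ transparent; word edge.
From /n/ at 4 rightward: 5 /b/ transparent; 6 /j/ → [+nasal]; 7 /n/ is itself a trigger — this domain ends here.
From /n/ at 4 leftward: 3 /b/ transparent; 2 /n/ is itself a trigger — this domain ends here.
From /n/ at 7 rightward: 8 /z/ blocks.
From /n/ at 7 leftward: 6 /j/ → [+nasal]; 5 /b/ transparent; 4 /n/ is itself a trigger — this domain ends here.
Target with no active source: position 14 stays [-nasal].

2 4 6 7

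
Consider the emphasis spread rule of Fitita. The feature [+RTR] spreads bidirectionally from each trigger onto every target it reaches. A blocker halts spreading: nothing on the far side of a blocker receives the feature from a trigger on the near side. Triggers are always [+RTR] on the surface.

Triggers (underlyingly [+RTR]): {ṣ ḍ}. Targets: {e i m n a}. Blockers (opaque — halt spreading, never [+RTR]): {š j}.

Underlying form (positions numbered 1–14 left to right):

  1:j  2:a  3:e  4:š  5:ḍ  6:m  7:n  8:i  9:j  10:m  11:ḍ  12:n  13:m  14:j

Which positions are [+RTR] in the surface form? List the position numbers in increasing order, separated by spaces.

5 6 7 8 10 11 12 13

From /ḍ/ at 5 rightward: 6 /m/ → [+RTR]; 7 /n/ → [+RTR]; 8 /i/ → [+RTR]; 9 /j/ blocks.
From /ḍ/ at 5 leftward: 4 /š/ blocks.
From /ḍ/ at 11 rightward: 12 /n/ → [+RTR]; 13 /m/ → [+RTR]; 14 /j/ blocks.
From /ḍ/ at 11 leftward: 10 /m/ → [+RTR]; 9 /j/ blocks.
Targets with no active source: positions 2 3 stay [-emphatic].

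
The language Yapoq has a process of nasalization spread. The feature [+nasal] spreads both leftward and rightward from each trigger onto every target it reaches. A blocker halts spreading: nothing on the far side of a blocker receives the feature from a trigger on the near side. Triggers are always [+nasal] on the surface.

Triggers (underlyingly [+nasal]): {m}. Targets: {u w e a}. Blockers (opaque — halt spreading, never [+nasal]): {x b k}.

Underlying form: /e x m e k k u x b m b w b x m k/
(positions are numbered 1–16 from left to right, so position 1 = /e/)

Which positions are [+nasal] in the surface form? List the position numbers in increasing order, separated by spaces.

3 4 10 15

From /m/ at 3 rightward: 4 /e/ → [+nasal]; 5 /k/ blocks.
From /m/ at 3 leftward: 2 /x/ blocks.
From /m/ at 10 rightward: 11 /b/ blocks.
From /m/ at 10 leftward: 9 /b/ blocks.
From /m/ at 15 rightward: 16 /k/ blocks.
From /m/ at 15 leftward: 14 /x/ blocks.
Targets with no active source: positions 1 7 12 stay [-nasal].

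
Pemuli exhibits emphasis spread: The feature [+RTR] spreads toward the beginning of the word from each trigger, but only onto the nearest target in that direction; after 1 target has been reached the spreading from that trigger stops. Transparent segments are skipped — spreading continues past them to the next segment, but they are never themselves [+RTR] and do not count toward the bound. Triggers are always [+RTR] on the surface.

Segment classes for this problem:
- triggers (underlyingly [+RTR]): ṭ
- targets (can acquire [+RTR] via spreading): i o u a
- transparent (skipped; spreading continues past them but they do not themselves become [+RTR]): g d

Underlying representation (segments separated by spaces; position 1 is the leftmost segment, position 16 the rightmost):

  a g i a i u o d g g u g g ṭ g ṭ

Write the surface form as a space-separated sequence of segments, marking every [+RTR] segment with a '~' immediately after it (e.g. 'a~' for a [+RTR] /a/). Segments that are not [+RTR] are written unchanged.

From /ṭ/ at 14 leftward: 13 /g/ transparent; 12 /g/ transparent; 11 /u/ → [+RTR]; bound reached.
From /ṭ/ at 16 leftward: 15 /g/ transparent; 14 /ṭ/ is itself a trigger — this domain ends here.
Targets with no active source: positions 1 3 4 5 6 7 stay [-emphatic].
[+RTR] positions on the surface: 11 14 16.

a g i a i u o d g g u~ g g ṭ~ g ṭ~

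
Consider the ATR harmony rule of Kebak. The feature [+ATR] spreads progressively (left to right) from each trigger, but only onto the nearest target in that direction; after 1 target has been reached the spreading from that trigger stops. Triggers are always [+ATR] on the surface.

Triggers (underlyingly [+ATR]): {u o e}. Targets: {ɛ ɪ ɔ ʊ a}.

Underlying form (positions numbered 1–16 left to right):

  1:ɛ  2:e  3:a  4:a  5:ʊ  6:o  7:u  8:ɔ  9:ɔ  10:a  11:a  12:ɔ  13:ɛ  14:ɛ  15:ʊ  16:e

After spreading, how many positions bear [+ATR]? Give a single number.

6

From /e/ at 2 rightward: 3 /a/ → [+ATR]; bound reached.
From /o/ at 6 rightward: 7 /u/ is itself a trigger — this domain ends here.
From /u/ at 7 rightward: 8 /ɔ/ → [+ATR]; bound reached.
From /e/ at 16 rightward: word edge.
Targets with no active source: positions 1 4 5 9 10 11 12 13 14 15 stay [-ATR].
[+ATR] positions on the surface: 2 3 6 7 8 16.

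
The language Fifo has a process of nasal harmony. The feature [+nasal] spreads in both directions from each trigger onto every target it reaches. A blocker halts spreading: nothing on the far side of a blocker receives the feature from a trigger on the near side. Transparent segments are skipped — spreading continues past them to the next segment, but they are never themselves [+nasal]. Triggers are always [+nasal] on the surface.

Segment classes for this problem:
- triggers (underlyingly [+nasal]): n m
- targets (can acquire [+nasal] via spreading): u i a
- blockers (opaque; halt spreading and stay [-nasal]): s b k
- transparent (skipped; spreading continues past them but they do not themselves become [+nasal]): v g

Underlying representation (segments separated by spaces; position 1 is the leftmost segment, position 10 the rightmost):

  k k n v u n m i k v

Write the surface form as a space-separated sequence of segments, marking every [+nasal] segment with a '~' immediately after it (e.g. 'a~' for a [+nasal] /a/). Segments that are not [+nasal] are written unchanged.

k k n~ v u~ n~ m~ i~ k v

From /n/ at 3 rightward: 4 /v/ transparent; 5 /u/ → [+nasal]; 6 /n/ is itself a trigger — this domain ends here.
From /n/ at 3 leftward: 2 /k/ blocks.
From /n/ at 6 rightward: 7 /m/ is itself a trigger — this domain ends here.
From /n/ at 6 leftward: 5 /u/ → [+nasal]; 4 /v/ transparent; 3 /n/ is itself a trigger — this domain ends here.
From /m/ at 7 rightward: 8 /i/ → [+nasal]; 9 /k/ blocks.
From /m/ at 7 leftward: 6 /n/ is itself a trigger — this domain ends here.
[+nasal] positions on the surface: 3 5 6 7 8.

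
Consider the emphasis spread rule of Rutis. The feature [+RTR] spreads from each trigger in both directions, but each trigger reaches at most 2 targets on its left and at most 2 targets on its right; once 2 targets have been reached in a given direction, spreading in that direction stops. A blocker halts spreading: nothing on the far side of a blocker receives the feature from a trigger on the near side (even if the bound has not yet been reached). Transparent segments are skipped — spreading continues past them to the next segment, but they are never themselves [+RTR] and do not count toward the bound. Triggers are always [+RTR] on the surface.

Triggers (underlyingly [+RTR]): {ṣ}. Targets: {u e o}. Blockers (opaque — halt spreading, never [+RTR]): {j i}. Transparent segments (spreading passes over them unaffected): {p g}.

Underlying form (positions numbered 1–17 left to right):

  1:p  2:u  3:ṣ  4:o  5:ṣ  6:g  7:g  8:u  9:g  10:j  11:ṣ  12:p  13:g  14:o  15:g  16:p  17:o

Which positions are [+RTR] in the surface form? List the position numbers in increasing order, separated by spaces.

2 3 4 5 8 11 14 17

From /ṣ/ at 3 rightward: 4 /o/ → [+RTR]; 5 /ṣ/ is itself a trigger — this domain ends here.
From /ṣ/ at 3 leftward: 2 /u/ → [+RTR]; 1 /p/ transparent; word edge.
From /ṣ/ at 5 rightward: 6 /g/ transparent; 7 /g/ transparent; 8 /u/ → [+RTR]; 9 /g/ transparent; 10 /j/ blocks.
From /ṣ/ at 5 leftward: 4 /o/ → [+RTR]; 3 /ṣ/ is itself a trigger — this domain ends here.
From /ṣ/ at 11 rightward: 12 /p/ transparent; 13 /g/ transparent; 14 /o/ → [+RTR]; 15 /g/ transparent; 16 /p/ transparent; 17 /o/ → [+RTR]; bound reached.
From /ṣ/ at 11 leftward: 10 /j/ blocks.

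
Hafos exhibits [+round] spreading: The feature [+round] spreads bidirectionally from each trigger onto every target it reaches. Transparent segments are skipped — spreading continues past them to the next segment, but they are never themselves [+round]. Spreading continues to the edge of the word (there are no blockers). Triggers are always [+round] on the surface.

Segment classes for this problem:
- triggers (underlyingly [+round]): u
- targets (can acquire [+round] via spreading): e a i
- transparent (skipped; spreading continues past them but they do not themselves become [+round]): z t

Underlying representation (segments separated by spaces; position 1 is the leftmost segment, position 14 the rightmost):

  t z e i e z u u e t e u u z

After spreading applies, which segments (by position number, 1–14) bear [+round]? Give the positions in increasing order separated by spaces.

From /u/ at 7 rightward: 8 /u/ is itself a trigger — this domain ends here.
From /u/ at 7 leftward: 6 /z/ transparent; 5 /e/ → [+round]; 4 /i/ → [+round]; 3 /e/ → [+round]; 2 /z/ transparent; 1 /t/ transparent; word edge.
From /u/ at 8 rightward: 9 /e/ → [+round]; 10 /t/ transparent; 11 /e/ → [+round]; 12 /u/ is itself a trigger — this domain ends here.
From /u/ at 8 leftward: 7 /u/ is itself a trigger — this domain ends here.
From /u/ at 12 rightward: 13 /u/ is itself a trigger — this domain ends here.
From /u/ at 12 leftward: 11 /e/ → [+round]; 10 /t/ transparent; 9 /e/ → [+round]; 8 /u/ is itself a trigger — this domain ends here.
From /u/ at 13 rightward: 14 /z/ transparent; word edge.
From /u/ at 13 leftward: 12 /u/ is itself a trigger — this domain ends here.

3 4 5 7 8 9 11 12 13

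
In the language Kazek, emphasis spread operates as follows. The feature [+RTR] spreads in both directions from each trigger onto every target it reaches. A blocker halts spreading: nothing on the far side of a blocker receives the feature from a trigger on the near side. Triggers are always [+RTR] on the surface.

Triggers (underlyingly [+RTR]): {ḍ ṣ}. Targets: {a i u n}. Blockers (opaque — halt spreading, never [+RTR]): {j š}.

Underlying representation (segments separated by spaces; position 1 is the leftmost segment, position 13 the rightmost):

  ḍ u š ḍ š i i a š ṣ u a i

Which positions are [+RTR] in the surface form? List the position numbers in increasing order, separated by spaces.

1 2 4 10 11 12 13

From /ḍ/ at 1 rightward: 2 /u/ → [+RTR]; 3 /š/ blocks.
From /ḍ/ at 1 leftward: word edge.
From /ḍ/ at 4 rightward: 5 /š/ blocks.
From /ḍ/ at 4 leftward: 3 /š/ blocks.
From /ṣ/ at 10 rightward: 11 /u/ → [+RTR]; 12 /a/ → [+RTR]; 13 /i/ → [+RTR]; word edge.
From /ṣ/ at 10 leftward: 9 /š/ blocks.
Targets with no active source: positions 6 7 8 stay [-emphatic].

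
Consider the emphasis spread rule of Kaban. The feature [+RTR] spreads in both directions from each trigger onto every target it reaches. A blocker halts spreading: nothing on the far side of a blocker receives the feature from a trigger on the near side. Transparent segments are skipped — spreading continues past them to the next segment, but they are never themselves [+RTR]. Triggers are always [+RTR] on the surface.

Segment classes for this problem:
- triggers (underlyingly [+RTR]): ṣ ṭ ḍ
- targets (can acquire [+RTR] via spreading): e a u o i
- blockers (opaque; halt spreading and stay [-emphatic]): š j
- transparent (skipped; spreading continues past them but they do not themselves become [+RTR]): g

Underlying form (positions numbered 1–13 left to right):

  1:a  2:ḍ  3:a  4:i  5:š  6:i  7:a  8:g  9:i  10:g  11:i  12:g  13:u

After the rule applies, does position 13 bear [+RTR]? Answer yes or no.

From /ḍ/ at 2 rightward: 3 /a/ → [+RTR]; 4 /i/ → [+RTR]; 5 /š/ blocks.
From /ḍ/ at 2 leftward: 1 /a/ → [+RTR]; word edge.
Targets with no active source: positions 6 7 9 11 13 stay [-emphatic].
[+RTR] positions on the surface: 1 2 3 4.

no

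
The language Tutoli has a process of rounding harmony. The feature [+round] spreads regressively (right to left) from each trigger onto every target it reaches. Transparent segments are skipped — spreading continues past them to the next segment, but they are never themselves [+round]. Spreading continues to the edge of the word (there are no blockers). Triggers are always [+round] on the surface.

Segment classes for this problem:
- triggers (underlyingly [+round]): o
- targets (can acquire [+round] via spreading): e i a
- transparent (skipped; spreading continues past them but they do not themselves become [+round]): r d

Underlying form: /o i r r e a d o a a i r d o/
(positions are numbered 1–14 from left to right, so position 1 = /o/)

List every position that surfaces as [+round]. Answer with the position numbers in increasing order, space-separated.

From /o/ at 1 leftward: word edge.
From /o/ at 8 leftward: 7 /d/ transparent; 6 /a/ → [+round]; 5 /e/ → [+round]; 4 /r/ transparent; 3 /r/ transparent; 2 /i/ → [+round]; 1 /o/ is itself a trigger — this domain ends here.
From /o/ at 14 leftward: 13 /d/ transparent; 12 /r/ transparent; 11 /i/ → [+round]; 10 /a/ → [+round]; 9 /a/ → [+round]; 8 /o/ is itself a trigger — this domain ends here.

1 2 5 6 8 9 10 11 14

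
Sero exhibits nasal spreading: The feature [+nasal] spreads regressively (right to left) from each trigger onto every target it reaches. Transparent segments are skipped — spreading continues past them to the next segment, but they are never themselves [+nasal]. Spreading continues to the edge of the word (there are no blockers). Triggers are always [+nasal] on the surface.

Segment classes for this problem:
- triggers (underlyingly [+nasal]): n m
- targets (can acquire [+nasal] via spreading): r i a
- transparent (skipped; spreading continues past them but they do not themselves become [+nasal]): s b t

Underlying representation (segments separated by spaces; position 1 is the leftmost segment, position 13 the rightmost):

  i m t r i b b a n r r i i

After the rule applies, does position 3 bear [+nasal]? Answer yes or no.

From /m/ at 2 leftward: 1 /i/ → [+nasal]; word edge.
From /n/ at 9 leftward: 8 /a/ → [+nasal]; 7 /b/ transparent; 6 /b/ transparent; 5 /i/ → [+nasal]; 4 /r/ → [+nasal]; 3 /t/ transparent; 2 /m/ is itself a trigger — this domain ends here.
Targets with no active source: positions 10 11 12 13 stay [-nasal].
[+nasal] positions on the surface: 1 2 4 5 8 9.

no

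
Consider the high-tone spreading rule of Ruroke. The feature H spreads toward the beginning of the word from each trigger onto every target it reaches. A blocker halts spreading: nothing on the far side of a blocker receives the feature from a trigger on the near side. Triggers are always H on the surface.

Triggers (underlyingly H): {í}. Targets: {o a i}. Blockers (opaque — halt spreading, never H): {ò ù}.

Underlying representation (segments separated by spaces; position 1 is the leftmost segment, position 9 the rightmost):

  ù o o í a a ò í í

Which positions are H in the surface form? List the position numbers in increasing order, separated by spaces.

From /í/ at 4 leftward: 3 /o/ → H; 2 /o/ → H; 1 /ù/ blocks.
From /í/ at 8 leftward: 7 /ò/ blocks.
From /í/ at 9 leftward: 8 /í/ is itself a trigger — this domain ends here.
Targets with no active source: positions 5 6 stay [-high tone].

2 3 4 8 9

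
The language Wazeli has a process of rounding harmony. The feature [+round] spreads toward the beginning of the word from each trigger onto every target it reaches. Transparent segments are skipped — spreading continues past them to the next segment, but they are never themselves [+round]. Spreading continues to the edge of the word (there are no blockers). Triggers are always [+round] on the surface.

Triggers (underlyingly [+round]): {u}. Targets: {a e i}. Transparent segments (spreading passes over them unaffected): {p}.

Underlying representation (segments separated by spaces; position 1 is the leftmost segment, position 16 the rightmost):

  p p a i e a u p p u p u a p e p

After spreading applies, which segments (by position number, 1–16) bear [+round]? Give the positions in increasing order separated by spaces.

From /u/ at 7 leftward: 6 /a/ → [+round]; 5 /e/ → [+round]; 4 /i/ → [+round]; 3 /a/ → [+round]; 2 /p/ transparent; 1 /p/ transparent; word edge.
From /u/ at 10 leftward: 9 /p/ transparent; 8 /p/ transparent; 7 /u/ is itself a trigger — this domain ends here.
From /u/ at 12 leftward: 11 /p/ transparent; 10 /u/ is itself a trigger — this domain ends here.
Targets with no active source: positions 13 15 stay [-round].

3 4 5 6 7 10 12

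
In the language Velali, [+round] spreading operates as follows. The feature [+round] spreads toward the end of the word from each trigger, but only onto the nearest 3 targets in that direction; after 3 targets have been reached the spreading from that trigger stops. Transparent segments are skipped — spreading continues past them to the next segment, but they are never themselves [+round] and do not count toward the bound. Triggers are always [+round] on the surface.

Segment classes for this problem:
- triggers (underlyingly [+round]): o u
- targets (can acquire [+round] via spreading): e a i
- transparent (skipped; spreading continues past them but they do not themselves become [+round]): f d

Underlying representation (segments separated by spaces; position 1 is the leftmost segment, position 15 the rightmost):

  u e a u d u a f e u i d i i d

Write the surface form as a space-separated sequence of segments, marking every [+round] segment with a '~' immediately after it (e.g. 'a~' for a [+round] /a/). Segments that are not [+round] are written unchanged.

u~ e~ a~ u~ d u~ a~ f e~ u~ i~ d i~ i~ d

From /u/ at 1 rightward: 2 /e/ → [+round]; 3 /a/ → [+round]; 4 /u/ is itself a trigger — this domain ends here.
From /u/ at 4 rightward: 5 /d/ transparent; 6 /u/ is itself a trigger — this domain ends here.
From /u/ at 6 rightward: 7 /a/ → [+round]; 8 /f/ transparent; 9 /e/ → [+round]; 10 /u/ is itself a trigger — this domain ends here.
From /u/ at 10 rightward: 11 /i/ → [+round]; 12 /d/ transparent; 13 /i/ → [+round]; 14 /i/ → [+round]; bound reached.
[+round] positions on the surface: 1 2 3 4 6 7 9 10 11 13 14.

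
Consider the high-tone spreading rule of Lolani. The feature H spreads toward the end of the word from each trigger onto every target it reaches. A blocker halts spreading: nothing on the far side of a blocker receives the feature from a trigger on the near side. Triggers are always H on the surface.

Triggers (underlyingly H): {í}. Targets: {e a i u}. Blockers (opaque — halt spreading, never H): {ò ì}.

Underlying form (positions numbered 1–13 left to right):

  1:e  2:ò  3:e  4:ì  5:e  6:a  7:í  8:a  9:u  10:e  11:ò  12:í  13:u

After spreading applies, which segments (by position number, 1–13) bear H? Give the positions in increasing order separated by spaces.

From /í/ at 7 rightward: 8 /a/ → H; 9 /u/ → H; 10 /e/ → H; 11 /ò/ blocks.
From /í/ at 12 rightward: 13 /u/ → H; word edge.
Targets with no active source: positions 1 3 5 6 stay [-high tone].

7 8 9 10 12 13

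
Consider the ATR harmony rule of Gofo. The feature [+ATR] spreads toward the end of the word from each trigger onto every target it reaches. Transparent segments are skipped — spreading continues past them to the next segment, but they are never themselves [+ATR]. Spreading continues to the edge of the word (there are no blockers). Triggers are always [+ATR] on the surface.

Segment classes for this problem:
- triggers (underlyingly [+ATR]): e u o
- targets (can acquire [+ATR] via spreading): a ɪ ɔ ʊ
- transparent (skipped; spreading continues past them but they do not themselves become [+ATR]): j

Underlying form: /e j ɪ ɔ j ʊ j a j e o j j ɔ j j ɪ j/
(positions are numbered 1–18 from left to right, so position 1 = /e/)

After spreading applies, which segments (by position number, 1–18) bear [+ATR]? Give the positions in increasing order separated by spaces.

1 3 4 6 8 10 11 14 17

From /e/ at 1 rightward: 2 /j/ transparent; 3 /ɪ/ → [+ATR]; 4 /ɔ/ → [+ATR]; 5 /j/ transparent; 6 /ʊ/ → [+ATR]; 7 /j/ transparent; 8 /a/ → [+ATR]; 9 /j/ transparent; 10 /e/ is itself a trigger — this domain ends here.
From /e/ at 10 rightward: 11 /o/ is itself a trigger — this domain ends here.
From /o/ at 11 rightward: 12 /j/ transparent; 13 /j/ transparent; 14 /ɔ/ → [+ATR]; 15 /j/ transparent; 16 /j/ transparent; 17 /ɪ/ → [+ATR]; 18 /j/ transparent; word edge.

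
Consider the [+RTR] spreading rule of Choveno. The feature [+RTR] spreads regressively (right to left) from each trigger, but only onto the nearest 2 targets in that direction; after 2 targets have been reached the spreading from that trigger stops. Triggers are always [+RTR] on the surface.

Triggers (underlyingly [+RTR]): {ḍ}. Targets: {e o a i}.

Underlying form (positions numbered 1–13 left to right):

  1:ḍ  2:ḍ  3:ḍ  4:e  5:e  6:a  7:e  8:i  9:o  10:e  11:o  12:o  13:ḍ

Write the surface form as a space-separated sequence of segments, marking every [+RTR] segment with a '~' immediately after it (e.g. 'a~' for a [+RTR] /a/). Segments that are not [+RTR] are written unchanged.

From /ḍ/ at 1 leftward: word edge.
From /ḍ/ at 2 leftward: 1 /ḍ/ is itself a trigger — this domain ends here.
From /ḍ/ at 3 leftward: 2 /ḍ/ is itself a trigger — this domain ends here.
From /ḍ/ at 13 leftward: 12 /o/ → [+RTR]; 11 /o/ → [+RTR]; bound reached.
Targets with no active source: positions 4 5 6 7 8 9 10 stay [-emphatic].
[+RTR] positions on the surface: 1 2 3 11 12 13.

ḍ~ ḍ~ ḍ~ e e a e i o e o~ o~ ḍ~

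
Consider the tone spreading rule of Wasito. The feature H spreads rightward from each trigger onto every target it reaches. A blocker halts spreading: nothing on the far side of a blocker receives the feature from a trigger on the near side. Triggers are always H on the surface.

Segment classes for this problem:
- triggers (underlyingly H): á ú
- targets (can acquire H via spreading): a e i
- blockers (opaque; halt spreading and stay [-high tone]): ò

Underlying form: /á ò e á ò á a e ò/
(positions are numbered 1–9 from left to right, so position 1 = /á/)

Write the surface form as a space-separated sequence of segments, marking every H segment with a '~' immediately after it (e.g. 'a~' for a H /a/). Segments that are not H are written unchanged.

From /á/ at 1 rightward: 2 /ò/ blocks.
From /á/ at 4 rightward: 5 /ò/ blocks.
From /á/ at 6 rightward: 7 /a/ → H; 8 /e/ → H; 9 /ò/ blocks.
Target with no active source: position 3 stays [-high tone].
H positions on the surface: 1 4 6 7 8.

á~ ò e á~ ò á~ a~ e~ ò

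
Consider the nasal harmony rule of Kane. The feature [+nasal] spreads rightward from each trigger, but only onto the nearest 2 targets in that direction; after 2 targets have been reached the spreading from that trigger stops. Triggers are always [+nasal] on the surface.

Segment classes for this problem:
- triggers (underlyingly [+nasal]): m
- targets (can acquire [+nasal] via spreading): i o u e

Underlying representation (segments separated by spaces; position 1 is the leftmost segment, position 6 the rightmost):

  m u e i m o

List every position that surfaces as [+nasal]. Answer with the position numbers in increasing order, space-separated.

1 2 3 5 6

From /m/ at 1 rightward: 2 /u/ → [+nasal]; 3 /e/ → [+nasal]; bound reached.
From /m/ at 5 rightward: 6 /o/ → [+nasal]; word edge.
Target with no active source: position 4 stays [-nasal].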